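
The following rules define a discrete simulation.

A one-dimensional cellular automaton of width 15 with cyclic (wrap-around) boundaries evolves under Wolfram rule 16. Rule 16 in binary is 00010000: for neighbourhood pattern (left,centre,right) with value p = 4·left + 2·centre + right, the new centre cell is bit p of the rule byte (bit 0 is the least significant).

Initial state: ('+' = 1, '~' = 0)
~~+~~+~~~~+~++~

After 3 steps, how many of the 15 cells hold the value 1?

3

step 0: ~~+~~+~~~~+~++~
step 1: ~~~+~~+~~~~~~~+
step 2: +~~~+~~+~~~~~~~
step 3: ~+~~~+~~+~~~~~~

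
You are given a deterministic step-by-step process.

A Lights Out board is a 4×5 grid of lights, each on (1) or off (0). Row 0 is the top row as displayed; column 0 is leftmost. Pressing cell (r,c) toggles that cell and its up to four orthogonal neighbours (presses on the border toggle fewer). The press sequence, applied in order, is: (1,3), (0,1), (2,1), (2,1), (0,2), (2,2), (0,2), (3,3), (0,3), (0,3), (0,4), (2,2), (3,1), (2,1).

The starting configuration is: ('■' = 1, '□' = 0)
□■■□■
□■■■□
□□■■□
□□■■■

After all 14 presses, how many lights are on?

6

t=0: □■■□■
□■■■□
□□■■□
□□■■■
t=1: □■■■■
□■□□■
□□■□□
□□■■■
t=2: ■□□■■
□□□□■
□□■□□
□□■■■
t=3: ■□□■■
□■□□■
■■□□□
□■■■■
t=4: ■□□■■
□□□□■
□□■□□
□□■■■
t=5: ■■■□■
□□■□■
□□■□□
□□■■■
t=6: ■■■□■
□□□□■
□■□■□
□□□■■
t=7: ■□□■■
□□■□■
□■□■□
□□□■■
t=8: ■□□■■
□□■□■
□■□□□
□□■□□
t=9: ■□■□□
□□■■■
□■□□□
□□■□□
t=10: ■□□■■
□□■□■
□■□□□
□□■□□
t=11: ■□□□□
□□■□□
□■□□□
□□■□□
t=12: ■□□□□
□□□□□
□□■■□
□□□□□
t=13: ■□□□□
□□□□□
□■■■□
■■■□□
t=14: ■□□□□
□■□□□
■□□■□
■□■□□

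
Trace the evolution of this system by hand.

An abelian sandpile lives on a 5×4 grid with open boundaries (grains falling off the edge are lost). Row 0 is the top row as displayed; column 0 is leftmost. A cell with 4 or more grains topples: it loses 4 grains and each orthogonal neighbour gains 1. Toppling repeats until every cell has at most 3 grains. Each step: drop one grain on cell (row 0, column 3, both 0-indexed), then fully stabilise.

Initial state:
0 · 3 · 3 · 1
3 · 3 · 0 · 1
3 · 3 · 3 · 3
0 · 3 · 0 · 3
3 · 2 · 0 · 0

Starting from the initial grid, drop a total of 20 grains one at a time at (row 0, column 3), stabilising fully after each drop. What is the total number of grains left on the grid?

[0] 0 · 3 · 3 · 1
3 · 3 · 0 · 1
3 · 3 · 3 · 3
0 · 3 · 0 · 3
3 · 2 · 0 · 0
[1] 0 · 3 · 3 · 2
3 · 3 · 0 · 1
3 · 3 · 3 · 3
0 · 3 · 0 · 3
3 · 2 · 0 · 0
[2] 0 · 3 · 3 · 3
3 · 3 · 0 · 1
3 · 3 · 3 · 3
0 · 3 · 0 · 3
3 · 2 · 0 · 0
[3] 2 · 1 · 1 · 1
1 · 2 · 3 · 3
1 · 3 · 1 · 1
2 · 0 · 3 · 0
3 · 3 · 0 · 1
[4] 2 · 1 · 1 · 2
1 · 2 · 3 · 3
1 · 3 · 1 · 1
2 · 0 · 3 · 0
3 · 3 · 0 · 1
[5] 2 · 1 · 1 · 3
1 · 2 · 3 · 3
1 · 3 · 1 · 1
2 · 0 · 3 · 0
3 · 3 · 0 · 1
[6] 2 · 1 · 3 · 1
1 · 3 · 0 · 1
1 · 3 · 2 · 2
2 · 0 · 3 · 0
3 · 3 · 0 · 1
[7] 2 · 1 · 3 · 2
1 · 3 · 0 · 1
1 · 3 · 2 · 2
2 · 0 · 3 · 0
3 · 3 · 0 · 1
[8] 2 · 1 · 3 · 3
1 · 3 · 0 · 1
1 · 3 · 2 · 2
2 · 0 · 3 · 0
3 · 3 · 0 · 1
[9] 2 · 2 · 0 · 1
1 · 3 · 1 · 2
1 · 3 · 2 · 2
2 · 0 · 3 · 0
3 · 3 · 0 · 1
[10] 2 · 2 · 0 · 2
1 · 3 · 1 · 2
1 · 3 · 2 · 2
2 · 0 · 3 · 0
3 · 3 · 0 · 1
[11] 2 · 2 · 0 · 3
1 · 3 · 1 · 2
1 · 3 · 2 · 2
2 · 0 · 3 · 0
3 · 3 · 0 · 1
[12] 2 · 2 · 1 · 0
1 · 3 · 1 · 3
1 · 3 · 2 · 2
2 · 0 · 3 · 0
3 · 3 · 0 · 1
[13] 2 · 2 · 1 · 1
1 · 3 · 1 · 3
1 · 3 · 2 · 2
2 · 0 · 3 · 0
3 · 3 · 0 · 1
[14] 2 · 2 · 1 · 2
1 · 3 · 1 · 3
1 · 3 · 2 · 2
2 · 0 · 3 · 0
3 · 3 · 0 · 1
[15] 2 · 2 · 1 · 3
1 · 3 · 1 · 3
1 · 3 · 2 · 2
2 · 0 · 3 · 0
3 · 3 · 0 · 1
[16] 2 · 2 · 2 · 1
1 · 3 · 2 · 0
1 · 3 · 2 · 3
2 · 0 · 3 · 0
3 · 3 · 0 · 1
[17] 2 · 2 · 2 · 2
1 · 3 · 2 · 0
1 · 3 · 2 · 3
2 · 0 · 3 · 0
3 · 3 · 0 · 1
[18] 2 · 2 · 2 · 3
1 · 3 · 2 · 0
1 · 3 · 2 · 3
2 · 0 · 3 · 0
3 · 3 · 0 · 1
[19] 2 · 2 · 3 · 0
1 · 3 · 2 · 1
1 · 3 · 2 · 3
2 · 0 · 3 · 0
3 · 3 · 0 · 1
[20] 2 · 2 · 3 · 1
1 · 3 · 2 · 1
1 · 3 · 2 · 3
2 · 0 · 3 · 0
3 · 3 · 0 · 1

36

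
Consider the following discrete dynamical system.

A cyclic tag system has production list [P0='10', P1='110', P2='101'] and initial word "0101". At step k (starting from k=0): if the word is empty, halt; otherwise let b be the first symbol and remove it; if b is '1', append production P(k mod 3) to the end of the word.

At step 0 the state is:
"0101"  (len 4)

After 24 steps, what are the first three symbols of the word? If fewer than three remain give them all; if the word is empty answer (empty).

gen 0: "0101"  (len 4)
gen 1: "101"  (len 3)
gen 2: "01110"  (len 5)
gen 3: "1110"  (len 4)
gen 4: "11010"  (len 5)
gen 5: "1010110"  (len 7)
gen 6: "010110101"  (len 9)
gen 7: "10110101"  (len 8)
gen 8: "0110101110"  (len 10)
gen 9: "110101110"  (len 9)
gen 10: "1010111010"  (len 10)
gen 11: "010111010110"  (len 12)
gen 12: "10111010110"  (len 11)
gen 13: "011101011010"  (len 12)
gen 14: "11101011010"  (len 11)
gen 15: "1101011010101"  (len 13)
gen 16: "10101101010110"  (len 14)
gen 17: "0101101010110110"  (len 16)
gen 18: "101101010110110"  (len 15)
gen 19: "0110101011011010"  (len 16)
gen 20: "110101011011010"  (len 15)
gen 21: "10101011011010101"  (len 17)
gen 22: "010101101101010110"  (len 18)
gen 23: "10101101101010110"  (len 17)
gen 24: "0101101101010110101"  (len 19)

010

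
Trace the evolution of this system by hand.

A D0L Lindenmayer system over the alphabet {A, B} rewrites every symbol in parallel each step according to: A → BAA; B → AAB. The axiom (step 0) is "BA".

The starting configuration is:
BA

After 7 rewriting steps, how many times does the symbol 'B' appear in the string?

1458

k=0  BA
k=1  AABBAA
k=2  BAABAAAABAABBAABAA
k=3  AABBAABAAAABBAABAABAABAAAABBAABAAAABAABBAABAAAABBAABAA
k=4  BAABAAAABAABBAABAAAABBAABAABAABAAAABAABBAABAAAABBAABAAAABB…AAABBAABAAAABAABBAABAAAABBAABAABAABAAAABAABBAABAAAABBAABAA  (len 162)
k=5  AABBAABAAAABBAABAABAABAAAABBAABAAAABAABBAABAAAABBAABAABAAB…AAABBAABAAAABAABBAABAAAABBAABAABAABAAAABAABBAABAAAABBAABAA  (len 486)
k=6  BAABAAAABAABBAABAAAABBAABAABAABAAAABAABBAABAAAABBAABAAAABB…AAABBAABAAAABAABBAABAAAABBAABAABAABAAAABAABBAABAAAABBAABAA  (len 1458)
k=7  AABBAABAAAABBAABAABAABAAAABBAABAAAABAABBAABAAAABBAABAABAAB…AAABBAABAAAABAABBAABAAAABBAABAABAABAAAABAABBAABAAAABBAABAA  (len 4374)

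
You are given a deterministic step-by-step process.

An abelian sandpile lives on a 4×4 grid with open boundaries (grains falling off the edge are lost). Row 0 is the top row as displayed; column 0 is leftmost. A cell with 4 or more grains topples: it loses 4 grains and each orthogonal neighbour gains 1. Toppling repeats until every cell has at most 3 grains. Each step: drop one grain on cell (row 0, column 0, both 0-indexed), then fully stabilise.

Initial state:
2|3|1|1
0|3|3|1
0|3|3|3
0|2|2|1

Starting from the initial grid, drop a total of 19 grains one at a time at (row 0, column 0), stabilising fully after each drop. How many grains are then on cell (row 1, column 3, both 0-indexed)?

k=0  2|3|1|1
0|3|3|1
0|3|3|3
0|2|2|1
k=1  3|3|1|1
0|3|3|1
0|3|3|3
0|2|2|1
k=2  1|1|3|1
2|2|1|3
1|1|2|0
0|3|3|2
k=3  2|1|3|1
2|2|1|3
1|1|2|0
0|3|3|2
k=4  3|1|3|1
2|2|1|3
1|1|2|0
0|3|3|2
k=5  0|2|3|1
3|2|1|3
1|1|2|0
0|3|3|2
k=6  1|2|3|1
3|2|1|3
1|1|2|0
0|3|3|2
k=7  2|2|3|1
3|2|1|3
1|1|2|0
0|3|3|2
k=8  3|2|3|1
3|2|1|3
1|1|2|0
0|3|3|2
k=9  1|3|3|1
0|3|1|3
2|1|2|0
0|3|3|2
k=10  2|3|3|1
0|3|1|3
2|1|2|0
0|3|3|2
k=11  3|3|3|1
0|3|1|3
2|1|2|0
0|3|3|2
k=12  1|2|0|2
2|0|3|3
2|2|2|0
0|3|3|2
k=13  2|2|0|2
2|0|3|3
2|2|2|0
0|3|3|2
k=14  3|2|0|2
2|0|3|3
2|2|2|0
0|3|3|2
k=15  0|3|0|2
3|0|3|3
2|2|2|0
0|3|3|2
k=16  1|3|0|2
3|0|3|3
2|2|2|0
0|3|3|2
k=17  2|3|0|2
3|0|3|3
2|2|2|0
0|3|3|2
k=18  3|3|0|2
3|0|3|3
2|2|2|0
0|3|3|2
k=19  2|0|1|2
0|2|3|3
3|2|2|0
0|3|3|2

3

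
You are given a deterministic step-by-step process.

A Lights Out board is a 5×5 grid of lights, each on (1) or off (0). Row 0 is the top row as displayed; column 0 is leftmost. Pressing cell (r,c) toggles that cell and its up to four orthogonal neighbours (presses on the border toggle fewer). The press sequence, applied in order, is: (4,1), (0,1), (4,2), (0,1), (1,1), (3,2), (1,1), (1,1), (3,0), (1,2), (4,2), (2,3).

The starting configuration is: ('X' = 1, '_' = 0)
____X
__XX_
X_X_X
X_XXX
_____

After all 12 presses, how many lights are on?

0) ____X
__XX_
X_X_X
X_XXX
_____
1) ____X
__XX_
X_X_X
XXXXX
XXX__
2) XXX_X
_XXX_
X_X_X
XXXXX
XXX__
3) XXX_X
_XXX_
X_X_X
XX_XX
X__X_
4) ____X
__XX_
X_X_X
XX_XX
X__X_
5) _X__X
XX_X_
XXX_X
XX_XX
X__X_
6) _X__X
XX_X_
XX__X
X_X_X
X_XX_
7) ____X
__XX_
X___X
X_X_X
X_XX_
8) _X__X
XX_X_
XX__X
X_X_X
X_XX_
9) _X__X
XX_X_
_X__X
_XX_X
__XX_
10) _XX_X
X_X__
_XX_X
_XX_X
__XX_
11) _XX_X
X_X__
_XX_X
_X__X
_X___
12) _XX_X
X_XX_
_X_X_
_X_XX
_X___

12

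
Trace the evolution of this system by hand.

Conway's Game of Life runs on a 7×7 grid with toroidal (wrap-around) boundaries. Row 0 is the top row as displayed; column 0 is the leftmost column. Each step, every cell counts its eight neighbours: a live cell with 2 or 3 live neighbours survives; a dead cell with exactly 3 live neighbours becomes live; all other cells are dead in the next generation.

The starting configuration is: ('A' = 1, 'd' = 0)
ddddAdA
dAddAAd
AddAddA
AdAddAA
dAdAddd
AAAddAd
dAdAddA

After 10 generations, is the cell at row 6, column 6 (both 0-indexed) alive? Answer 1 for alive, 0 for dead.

0) ddddAdA
dAddAAd
AddAddA
AdAddAA
dAdAddd
AAAddAd
dAdAddA
1) ddAAAdA
dddAAdd
ddAAddd
ddAAAAd
dddAAAd
dddAAdA
dAdAAdA
2) Adddddd
dddddAd
dddddAd
dddddAd
ddddddA
AdddddA
ddddddA
3) ddddddA
ddddddA
ddddAAA
dddddAA
AddddAA
AddddAA
ddddddA
4) AddddAA
AdddddA
AdddAdd
ddddddd
ddddAdd
ddddddd
ddddddd
5) AddddAd
dAddddd
AdddddA
ddddddd
ddddddd
ddddddd
ddddddA
6) AdddddA
dAddddd
Adddddd
ddddddd
ddddddd
ddddddd
ddddddA
7) AdddddA
dAddddA
ddddddd
ddddddd
ddddddd
ddddddd
AdddddA
8) dAdddAd
ddddddA
ddddddd
ddddddd
ddddddd
ddddddd
AdddddA
9) dddddAd
ddddddd
ddddddd
ddddddd
ddddddd
ddddddd
AdddddA
10) ddddddA
ddddddd
ddddddd
ddddddd
ddddddd
ddddddd
ddddddA

1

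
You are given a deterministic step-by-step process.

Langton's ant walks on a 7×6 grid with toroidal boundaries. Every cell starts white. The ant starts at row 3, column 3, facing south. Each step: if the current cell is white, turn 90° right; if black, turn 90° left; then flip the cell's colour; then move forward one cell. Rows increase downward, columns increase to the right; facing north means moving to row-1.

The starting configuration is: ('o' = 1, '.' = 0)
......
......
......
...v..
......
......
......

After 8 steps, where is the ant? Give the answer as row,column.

3,3

0) ......
......
......
...v..
......
......
......
1) ......
......
......
..<o..
......
......
......
2) ......
......
..^...
..oo..
......
......
......
3) ......
......
..o>..
..oo..
......
......
......
4) ......
......
..oo..
..ov..
......
......
......
5) ......
......
..oo..
..o.>.
......
......
......
6) ......
......
..oo..
..o.o.
....v.
......
......
7) ......
......
..oo..
..o.o.
...<o.
......
......
8) ......
......
..oo..
..o^o.
...oo.
......
......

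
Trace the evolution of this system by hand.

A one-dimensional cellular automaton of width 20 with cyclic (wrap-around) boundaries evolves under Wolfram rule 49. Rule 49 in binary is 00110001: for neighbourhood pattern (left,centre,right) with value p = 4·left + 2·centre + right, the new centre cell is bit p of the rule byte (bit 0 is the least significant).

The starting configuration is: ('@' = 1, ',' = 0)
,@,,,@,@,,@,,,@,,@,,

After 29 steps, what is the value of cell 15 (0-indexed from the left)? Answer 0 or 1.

1

k=0  ,@,,,@,@,,@,,,@,,@,,
k=1  ,,@@,,@,@,,@@,,@,,@@
k=2  @,,,@,,@,@,,,@,,@,,,
k=3  ,@@,,@,,@,@@,,@,,@@,
k=4  ,,,@,,@,,@,,@,,@,,,@
k=5  @@,,@,,@,,@,,@,,@@,,
k=6  ,,@,,@,,@,,@,,@,,,@,
k=7  @,,@,,@,,@,,@,,@@,,@
k=8  ,@,,@,,@,,@,,@,,,@,,
k=9  ,,@,,@,,@,,@,,@@,,@@
k=10  @,,@,,@,,@,,@,,,@,,,
k=11  ,@,,@,,@,,@,,@@,,@@,
k=12  ,,@,,@,,@,,@,,,@,,,@
k=13  @,,@,,@,,@,,@@,,@@,,
k=14  ,@,,@,,@,,@,,,@,,,@,
k=15  ,,@,,@,,@,,@@,,@@,,@
k=16  @,,@,,@,,@,,,@,,,@,,
k=17  ,@,,@,,@,,@@,,@@,,@,
k=18  ,,@,,@,,@,,,@,,,@,,@
k=19  @,,@,,@,,@@,,@@,,@,,
k=20  ,@,,@,,@,,,@,,,@,,@,
k=21  ,,@,,@,,@@,,@@,,@,,@
k=22  @,,@,,@,,,@,,,@,,@,,
k=23  ,@,,@,,@@,,@@,,@,,@,
k=24  ,,@,,@,,,@,,,@,,@,,@
k=25  @,,@,,@@,,@@,,@,,@,,
k=26  ,@,,@,,,@,,,@,,@,,@,
k=27  ,,@,,@@,,@@,,@,,@,,@
k=28  @,,@,,,@,,,@,,@,,@,,
k=29  ,@,,@@,,@@,,@,,@,,@,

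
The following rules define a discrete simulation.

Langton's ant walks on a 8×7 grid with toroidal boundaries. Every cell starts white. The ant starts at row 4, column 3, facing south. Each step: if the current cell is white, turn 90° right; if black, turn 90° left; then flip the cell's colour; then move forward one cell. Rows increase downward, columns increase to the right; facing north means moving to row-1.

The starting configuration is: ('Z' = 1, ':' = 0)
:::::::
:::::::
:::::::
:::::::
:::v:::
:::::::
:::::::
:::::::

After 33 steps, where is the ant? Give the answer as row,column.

gen 0: :::::::
:::::::
:::::::
:::::::
:::v:::
:::::::
:::::::
:::::::
gen 1: :::::::
:::::::
:::::::
:::::::
::<Z:::
:::::::
:::::::
:::::::
gen 2: :::::::
:::::::
:::::::
::^::::
::ZZ:::
:::::::
:::::::
:::::::
gen 3: :::::::
:::::::
:::::::
::Z>:::
::ZZ:::
:::::::
:::::::
:::::::
gen 4: :::::::
:::::::
:::::::
::ZZ:::
::Zv:::
:::::::
:::::::
:::::::
gen 5: :::::::
:::::::
:::::::
::ZZ:::
::Z:>::
:::::::
:::::::
:::::::
gen 6: :::::::
:::::::
:::::::
::ZZ:::
::Z:Z::
::::v::
:::::::
:::::::
gen 7: :::::::
:::::::
:::::::
::ZZ:::
::Z:Z::
:::<Z::
:::::::
:::::::
gen 8: :::::::
:::::::
:::::::
::ZZ:::
::Z^Z::
:::ZZ::
:::::::
:::::::
gen 9: :::::::
:::::::
:::::::
::ZZ:::
::ZZ>::
:::ZZ::
:::::::
:::::::
gen 10: :::::::
:::::::
:::::::
::ZZ^::
::ZZ:::
:::ZZ::
:::::::
:::::::
gen 11: :::::::
:::::::
:::::::
::ZZZ>:
::ZZ:::
:::ZZ::
:::::::
:::::::
gen 12: :::::::
:::::::
:::::::
::ZZZZ:
::ZZ:v:
:::ZZ::
:::::::
:::::::
gen 13: :::::::
:::::::
:::::::
::ZZZZ:
::ZZ<Z:
:::ZZ::
:::::::
:::::::
gen 14: :::::::
:::::::
:::::::
::ZZ^Z:
::ZZZZ:
:::ZZ::
:::::::
:::::::
gen 15: :::::::
:::::::
:::::::
::Z<:Z:
::ZZZZ:
:::ZZ::
:::::::
:::::::
gen 16: :::::::
:::::::
:::::::
::Z::Z:
::ZvZZ:
:::ZZ::
:::::::
:::::::
gen 17: :::::::
:::::::
:::::::
::Z::Z:
::Z:>Z:
:::ZZ::
:::::::
:::::::
gen 18: :::::::
:::::::
:::::::
::Z:^Z:
::Z::Z:
:::ZZ::
:::::::
:::::::
gen 19: :::::::
:::::::
:::::::
::Z:Z>:
::Z::Z:
:::ZZ::
:::::::
:::::::
gen 20: :::::::
:::::::
:::::^:
::Z:Z::
::Z::Z:
:::ZZ::
:::::::
:::::::
gen 21: :::::::
:::::::
:::::Z>
::Z:Z::
::Z::Z:
:::ZZ::
:::::::
:::::::
gen 22: :::::::
:::::::
:::::ZZ
::Z:Z:v
::Z::Z:
:::ZZ::
:::::::
:::::::
gen 23: :::::::
:::::::
:::::ZZ
::Z:Z<Z
::Z::Z:
:::ZZ::
:::::::
:::::::
gen 24: :::::::
:::::::
:::::^Z
::Z:ZZZ
::Z::Z:
:::ZZ::
:::::::
:::::::
gen 25: :::::::
:::::::
::::<:Z
::Z:ZZZ
::Z::Z:
:::ZZ::
:::::::
:::::::
gen 26: :::::::
::::^::
::::Z:Z
::Z:ZZZ
::Z::Z:
:::ZZ::
:::::::
:::::::
gen 27: :::::::
::::Z>:
::::Z:Z
::Z:ZZZ
::Z::Z:
:::ZZ::
:::::::
:::::::
gen 28: :::::::
::::ZZ:
::::ZvZ
::Z:ZZZ
::Z::Z:
:::ZZ::
:::::::
:::::::
gen 29: :::::::
::::ZZ:
::::<ZZ
::Z:ZZZ
::Z::Z:
:::ZZ::
:::::::
:::::::
gen 30: :::::::
::::ZZ:
:::::ZZ
::Z:vZZ
::Z::Z:
:::ZZ::
:::::::
:::::::
gen 31: :::::::
::::ZZ:
:::::ZZ
::Z::>Z
::Z::Z:
:::ZZ::
:::::::
:::::::
gen 32: :::::::
::::ZZ:
:::::^Z
::Z:::Z
::Z::Z:
:::ZZ::
:::::::
:::::::
gen 33: :::::::
::::ZZ:
::::<:Z
::Z:::Z
::Z::Z:
:::ZZ::
:::::::
:::::::

2,4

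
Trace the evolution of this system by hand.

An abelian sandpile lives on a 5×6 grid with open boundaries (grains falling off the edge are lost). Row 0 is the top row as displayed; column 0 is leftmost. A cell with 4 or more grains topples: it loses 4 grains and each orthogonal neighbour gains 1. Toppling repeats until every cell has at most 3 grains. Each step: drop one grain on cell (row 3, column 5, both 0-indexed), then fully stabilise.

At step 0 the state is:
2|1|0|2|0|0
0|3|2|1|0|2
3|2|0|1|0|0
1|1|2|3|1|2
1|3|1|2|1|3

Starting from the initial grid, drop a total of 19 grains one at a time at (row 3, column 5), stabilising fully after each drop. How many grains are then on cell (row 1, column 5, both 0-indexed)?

3

step 0: 2|1|0|2|0|0
0|3|2|1|0|2
3|2|0|1|0|0
1|1|2|3|1|2
1|3|1|2|1|3
step 1: 2|1|0|2|0|0
0|3|2|1|0|2
3|2|0|1|0|0
1|1|2|3|1|3
1|3|1|2|1|3
step 2: 2|1|0|2|0|0
0|3|2|1|0|2
3|2|0|1|0|1
1|1|2|3|2|1
1|3|1|2|2|0
step 3: 2|1|0|2|0|0
0|3|2|1|0|2
3|2|0|1|0|1
1|1|2|3|2|2
1|3|1|2|2|0
step 4: 2|1|0|2|0|0
0|3|2|1|0|2
3|2|0|1|0|1
1|1|2|3|2|3
1|3|1|2|2|0
step 5: 2|1|0|2|0|0
0|3|2|1|0|2
3|2|0|1|0|2
1|1|2|3|3|0
1|3|1|2|2|1
step 6: 2|1|0|2|0|0
0|3|2|1|0|2
3|2|0|1|0|2
1|1|2|3|3|1
1|3|1|2|2|1
step 7: 2|1|0|2|0|0
0|3|2|1|0|2
3|2|0|1|0|2
1|1|2|3|3|2
1|3|1|2|2|1
step 8: 2|1|0|2|0|0
0|3|2|1|0|2
3|2|0|1|0|2
1|1|2|3|3|3
1|3|1|2|2|1
step 9: 2|1|0|2|0|0
0|3|2|1|0|2
3|2|0|2|1|3
1|1|3|0|1|1
1|3|1|3|3|2
step 10: 2|1|0|2|0|0
0|3|2|1|0|2
3|2|0|2|1|3
1|1|3|0|1|2
1|3|1|3|3|2
step 11: 2|1|0|2|0|0
0|3|2|1|0|2
3|2|0|2|1|3
1|1|3|0|1|3
1|3|1|3|3|2
step 12: 2|1|0|2|0|0
0|3|2|1|0|3
3|2|0|2|2|0
1|1|3|0|2|1
1|3|1|3|3|3
step 13: 2|1|0|2|0|0
0|3|2|1|0|3
3|2|0|2|2|0
1|1|3|0|2|2
1|3|1|3|3|3
step 14: 2|1|0|2|0|0
0|3|2|1|0|3
3|2|0|2|2|0
1|1|3|0|2|3
1|3|1|3|3|3
step 15: 2|1|0|2|0|0
0|3|2|1|0|3
3|2|0|2|3|1
1|1|3|2|0|2
1|3|2|0|2|1
step 16: 2|1|0|2|0|0
0|3|2|1|0|3
3|2|0|2|3|1
1|1|3|2|0|3
1|3|2|0|2|1
step 17: 2|1|0|2|0|0
0|3|2|1|0|3
3|2|0|2|3|2
1|1|3|2|1|0
1|3|2|0|2|2
step 18: 2|1|0|2|0|0
0|3|2|1|0|3
3|2|0|2|3|2
1|1|3|2|1|1
1|3|2|0|2|2
step 19: 2|1|0|2|0|0
0|3|2|1|0|3
3|2|0|2|3|2
1|1|3|2|1|2
1|3|2|0|2|2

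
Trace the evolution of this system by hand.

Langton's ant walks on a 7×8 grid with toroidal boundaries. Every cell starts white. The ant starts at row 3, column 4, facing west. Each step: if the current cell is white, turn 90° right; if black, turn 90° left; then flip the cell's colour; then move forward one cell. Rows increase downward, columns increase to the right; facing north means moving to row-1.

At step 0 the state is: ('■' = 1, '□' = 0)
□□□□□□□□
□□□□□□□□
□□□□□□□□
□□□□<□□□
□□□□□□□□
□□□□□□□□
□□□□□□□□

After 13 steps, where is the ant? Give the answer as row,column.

0) □□□□□□□□
□□□□□□□□
□□□□□□□□
□□□□<□□□
□□□□□□□□
□□□□□□□□
□□□□□□□□
1) □□□□□□□□
□□□□□□□□
□□□□^□□□
□□□□■□□□
□□□□□□□□
□□□□□□□□
□□□□□□□□
2) □□□□□□□□
□□□□□□□□
□□□□■>□□
□□□□■□□□
□□□□□□□□
□□□□□□□□
□□□□□□□□
3) □□□□□□□□
□□□□□□□□
□□□□■■□□
□□□□■v□□
□□□□□□□□
□□□□□□□□
□□□□□□□□
4) □□□□□□□□
□□□□□□□□
□□□□■■□□
□□□□<■□□
□□□□□□□□
□□□□□□□□
□□□□□□□□
5) □□□□□□□□
□□□□□□□□
□□□□■■□□
□□□□□■□□
□□□□v□□□
□□□□□□□□
□□□□□□□□
6) □□□□□□□□
□□□□□□□□
□□□□■■□□
□□□□□■□□
□□□<■□□□
□□□□□□□□
□□□□□□□□
7) □□□□□□□□
□□□□□□□□
□□□□■■□□
□□□^□■□□
□□□■■□□□
□□□□□□□□
□□□□□□□□
8) □□□□□□□□
□□□□□□□□
□□□□■■□□
□□□■>■□□
□□□■■□□□
□□□□□□□□
□□□□□□□□
9) □□□□□□□□
□□□□□□□□
□□□□■■□□
□□□■■■□□
□□□■v□□□
□□□□□□□□
□□□□□□□□
10) □□□□□□□□
□□□□□□□□
□□□□■■□□
□□□■■■□□
□□□■□>□□
□□□□□□□□
□□□□□□□□
11) □□□□□□□□
□□□□□□□□
□□□□■■□□
□□□■■■□□
□□□■□■□□
□□□□□v□□
□□□□□□□□
12) □□□□□□□□
□□□□□□□□
□□□□■■□□
□□□■■■□□
□□□■□■□□
□□□□<■□□
□□□□□□□□
13) □□□□□□□□
□□□□□□□□
□□□□■■□□
□□□■■■□□
□□□■^■□□
□□□□■■□□
□□□□□□□□

4,4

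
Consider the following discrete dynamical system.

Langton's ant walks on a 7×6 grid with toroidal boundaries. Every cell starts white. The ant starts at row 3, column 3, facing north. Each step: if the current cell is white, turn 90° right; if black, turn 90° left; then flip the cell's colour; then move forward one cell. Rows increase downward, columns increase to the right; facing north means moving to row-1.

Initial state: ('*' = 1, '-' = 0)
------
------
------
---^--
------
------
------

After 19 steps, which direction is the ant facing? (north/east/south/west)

west

gen 0: ------
------
------
---^--
------
------
------
gen 1: ------
------
------
---*>-
------
------
------
gen 2: ------
------
------
---**-
----v-
------
------
gen 3: ------
------
------
---**-
---<*-
------
------
gen 4: ------
------
------
---^*-
---**-
------
------
gen 5: ------
------
------
--<-*-
---**-
------
------
gen 6: ------
------
--^---
--*-*-
---**-
------
------
gen 7: ------
------
--*>--
--*-*-
---**-
------
------
gen 8: ------
------
--**--
--*v*-
---**-
------
------
gen 9: ------
------
--**--
--<**-
---**-
------
------
gen 10: ------
------
--**--
---**-
--v**-
------
------
gen 11: ------
------
--**--
---**-
-<***-
------
------
gen 12: ------
------
--**--
-^-**-
-****-
------
------
gen 13: ------
------
--**--
-*>**-
-****-
------
------
gen 14: ------
------
--**--
-****-
-*v**-
------
------
gen 15: ------
------
--**--
-****-
-*->*-
------
------
gen 16: ------
------
--**--
-**^*-
-*--*-
------
------
gen 17: ------
------
--**--
-*<-*-
-*--*-
------
------
gen 18: ------
------
--**--
-*--*-
-*v-*-
------
------
gen 19: ------
------
--**--
-*--*-
-<*-*-
------
------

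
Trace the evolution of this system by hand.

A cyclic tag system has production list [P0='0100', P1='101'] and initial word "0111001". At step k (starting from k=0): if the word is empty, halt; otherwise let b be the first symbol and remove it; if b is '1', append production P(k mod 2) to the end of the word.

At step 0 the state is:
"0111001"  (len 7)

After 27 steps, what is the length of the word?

0) "0111001"  (len 7)
1) "111001"  (len 6)
2) "11001101"  (len 8)
3) "10011010100"  (len 11)
4) "0011010100101"  (len 13)
5) "011010100101"  (len 12)
6) "11010100101"  (len 11)
7) "10101001010100"  (len 14)
8) "0101001010100101"  (len 16)
9) "101001010100101"  (len 15)
10) "01001010100101101"  (len 17)
11) "1001010100101101"  (len 16)
12) "001010100101101101"  (len 18)
13) "01010100101101101"  (len 17)
14) "1010100101101101"  (len 16)
15) "0101001011011010100"  (len 19)
16) "101001011011010100"  (len 18)
17) "010010110110101000100"  (len 21)
18) "10010110110101000100"  (len 20)
19) "00101101101010001000100"  (len 23)
20) "0101101101010001000100"  (len 22)
21) "101101101010001000100"  (len 21)
22) "01101101010001000100101"  (len 23)
23) "1101101010001000100101"  (len 22)
24) "101101010001000100101101"  (len 24)
25) "011010100010001001011010100"  (len 27)
26) "11010100010001001011010100"  (len 26)
27) "10101000100010010110101000100"  (len 29)

29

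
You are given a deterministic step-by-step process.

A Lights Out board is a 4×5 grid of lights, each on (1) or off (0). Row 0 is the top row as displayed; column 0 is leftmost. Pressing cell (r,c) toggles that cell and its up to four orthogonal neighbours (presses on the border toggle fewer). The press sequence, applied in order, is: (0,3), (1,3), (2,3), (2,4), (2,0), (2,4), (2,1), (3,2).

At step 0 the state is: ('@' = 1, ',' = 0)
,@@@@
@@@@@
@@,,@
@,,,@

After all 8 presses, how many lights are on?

7

k=0  ,@@@@
@@@@@
@@,,@
@,,,@
k=1  ,@,,,
@@@,@
@@,,@
@,,,@
k=2  ,@,@,
@@,@,
@@,@@
@,,,@
k=3  ,@,@,
@@,,,
@@@,,
@,,@@
k=4  ,@,@,
@@,,@
@@@@@
@,,@,
k=5  ,@,@,
,@,,@
,,@@@
,,,@,
k=6  ,@,@,
,@,,,
,,@,,
,,,@@
k=7  ,@,@,
,,,,,
@@,,,
,@,@@
k=8  ,@,@,
,,,,,
@@@,,
,,@,@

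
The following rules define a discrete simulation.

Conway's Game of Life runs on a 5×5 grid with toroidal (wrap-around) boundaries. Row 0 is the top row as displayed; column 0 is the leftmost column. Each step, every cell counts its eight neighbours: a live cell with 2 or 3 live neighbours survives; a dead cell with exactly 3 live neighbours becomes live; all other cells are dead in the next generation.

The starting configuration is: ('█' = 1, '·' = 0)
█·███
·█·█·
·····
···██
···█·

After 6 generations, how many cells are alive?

1

t=0: █·███
·█·█·
·····
···██
···█·
t=1: ██···
██·█·
··███
···██
█····
t=2: ··█··
···█·
·█···
█·█··
██···
t=3: ·██··
··█··
·██··
█·█··
█·█··
t=4: ··██·
···█·
··██·
█·██·
█·██·
t=5: ·█···
····█
·█···
·····
·····
t=6: ·····
█····
·····
·····
·····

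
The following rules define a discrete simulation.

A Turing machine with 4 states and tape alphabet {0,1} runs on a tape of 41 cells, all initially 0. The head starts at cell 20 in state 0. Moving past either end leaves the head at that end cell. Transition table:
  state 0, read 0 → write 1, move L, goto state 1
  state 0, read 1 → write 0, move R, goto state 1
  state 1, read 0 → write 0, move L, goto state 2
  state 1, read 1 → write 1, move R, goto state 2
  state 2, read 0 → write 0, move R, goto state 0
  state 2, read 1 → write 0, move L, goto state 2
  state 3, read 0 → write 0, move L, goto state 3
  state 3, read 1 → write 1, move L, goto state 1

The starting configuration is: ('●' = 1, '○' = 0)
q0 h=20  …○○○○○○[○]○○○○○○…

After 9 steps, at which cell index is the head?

17

gen 0: q0 h=20  …○○○○○○[○]○○○○○○…
gen 1: q1 h=19  …○○○○○○[○]●○○○○○…
gen 2: q2 h=18  …○○○○○○[○]○●○○○○…
gen 3: q0 h=19  …○○○○○○[○]●○○○○○…
gen 4: q1 h=18  …○○○○○○[○]●●○○○○…
gen 5: q2 h=17  …○○○○○○[○]○●●○○○…
gen 6: q0 h=18  …○○○○○○[○]●●○○○○…
gen 7: q1 h=17  …○○○○○○[○]●●●○○○…
gen 8: q2 h=16  …○○○○○○[○]○●●●○○…
gen 9: q0 h=17  …○○○○○○[○]●●●○○○…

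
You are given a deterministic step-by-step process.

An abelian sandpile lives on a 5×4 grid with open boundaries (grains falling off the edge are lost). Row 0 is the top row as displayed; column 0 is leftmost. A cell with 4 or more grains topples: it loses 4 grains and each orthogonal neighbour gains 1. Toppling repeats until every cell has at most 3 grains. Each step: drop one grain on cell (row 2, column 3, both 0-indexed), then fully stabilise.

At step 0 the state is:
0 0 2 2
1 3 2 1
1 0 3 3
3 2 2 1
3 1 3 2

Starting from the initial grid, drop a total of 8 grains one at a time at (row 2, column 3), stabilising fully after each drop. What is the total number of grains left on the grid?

[0] 0 0 2 2
1 3 2 1
1 0 3 3
3 2 2 1
3 1 3 2
[1] 0 0 2 2
1 3 3 2
1 1 0 1
3 2 3 2
3 1 3 2
[2] 0 0 2 2
1 3 3 2
1 1 0 2
3 2 3 2
3 1 3 2
[3] 0 0 2 2
1 3 3 2
1 1 0 3
3 2 3 2
3 1 3 2
[4] 0 0 2 2
1 3 3 3
1 1 1 0
3 2 3 3
3 1 3 2
[5] 0 0 2 2
1 3 3 3
1 1 1 1
3 2 3 3
3 1 3 2
[6] 0 0 2 2
1 3 3 3
1 1 1 2
3 2 3 3
3 1 3 2
[7] 0 0 2 2
1 3 3 3
1 1 1 3
3 2 3 3
3 1 3 2
[8] 0 1 3 3
2 0 2 1
1 3 0 3
3 3 2 2
3 2 1 0

35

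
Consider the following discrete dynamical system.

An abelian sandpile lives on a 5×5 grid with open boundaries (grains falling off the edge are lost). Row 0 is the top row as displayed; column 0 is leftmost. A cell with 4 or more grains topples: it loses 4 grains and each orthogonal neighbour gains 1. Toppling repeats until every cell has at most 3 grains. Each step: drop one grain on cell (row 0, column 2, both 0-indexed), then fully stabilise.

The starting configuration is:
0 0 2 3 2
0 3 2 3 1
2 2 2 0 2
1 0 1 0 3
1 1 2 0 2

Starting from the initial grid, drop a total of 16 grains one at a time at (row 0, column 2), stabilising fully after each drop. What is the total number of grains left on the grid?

41

step 0: 0 0 2 3 2
0 3 2 3 1
2 2 2 0 2
1 0 1 0 3
1 1 2 0 2
step 1: 0 0 3 3 2
0 3 2 3 1
2 2 2 0 2
1 0 1 0 3
1 1 2 0 2
step 2: 0 2 2 1 3
1 0 1 1 2
2 3 3 1 2
1 0 1 0 3
1 1 2 0 2
step 3: 0 2 3 1 3
1 0 1 1 2
2 3 3 1 2
1 0 1 0 3
1 1 2 0 2
step 4: 0 3 0 2 3
1 0 2 1 2
2 3 3 1 2
1 0 1 0 3
1 1 2 0 2
step 5: 0 3 1 2 3
1 0 2 1 2
2 3 3 1 2
1 0 1 0 3
1 1 2 0 2
step 6: 0 3 2 2 3
1 0 2 1 2
2 3 3 1 2
1 0 1 0 3
1 1 2 0 2
step 7: 0 3 3 2 3
1 0 2 1 2
2 3 3 1 2
1 0 1 0 3
1 1 2 0 2
step 8: 1 0 1 3 3
1 1 3 1 2
2 3 3 1 2
1 0 1 0 3
1 1 2 0 2
step 9: 1 0 2 3 3
1 1 3 1 2
2 3 3 1 2
1 0 1 0 3
1 1 2 0 2
step 10: 1 0 3 3 3
1 1 3 1 2
2 3 3 1 2
1 0 1 0 3
1 1 2 0 2
step 11: 1 1 2 1 0
1 3 1 3 3
3 0 1 2 2
1 1 2 0 3
1 1 2 0 2
step 12: 1 1 3 1 0
1 3 1 3 3
3 0 1 2 2
1 1 2 0 3
1 1 2 0 2
step 13: 1 2 0 2 0
1 3 2 3 3
3 0 1 2 2
1 1 2 0 3
1 1 2 0 2
step 14: 1 2 1 2 0
1 3 2 3 3
3 0 1 2 2
1 1 2 0 3
1 1 2 0 2
step 15: 1 2 2 2 0
1 3 2 3 3
3 0 1 2 2
1 1 2 0 3
1 1 2 0 2
step 16: 1 2 3 2 0
1 3 2 3 3
3 0 1 2 2
1 1 2 0 3
1 1 2 0 2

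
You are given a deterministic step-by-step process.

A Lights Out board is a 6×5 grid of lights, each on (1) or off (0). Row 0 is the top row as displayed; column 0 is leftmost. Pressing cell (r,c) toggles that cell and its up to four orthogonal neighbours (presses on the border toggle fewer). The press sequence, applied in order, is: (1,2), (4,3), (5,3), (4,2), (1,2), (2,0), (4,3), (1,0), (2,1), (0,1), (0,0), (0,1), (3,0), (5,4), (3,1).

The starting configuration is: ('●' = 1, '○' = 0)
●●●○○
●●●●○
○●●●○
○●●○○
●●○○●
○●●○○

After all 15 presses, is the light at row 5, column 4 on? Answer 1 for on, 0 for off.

0

t=0: ●●●○○
●●●●○
○●●●○
○●●○○
●●○○●
○●●○○
t=1: ●●○○○
●○○○○
○●○●○
○●●○○
●●○○●
○●●○○
t=2: ●●○○○
●○○○○
○●○●○
○●●●○
●●●●○
○●●●○
t=3: ●●○○○
●○○○○
○●○●○
○●●●○
●●●○○
○●○○●
t=4: ●●○○○
●○○○○
○●○●○
○●○●○
●○○●○
○●●○●
t=5: ●●●○○
●●●●○
○●●●○
○●○●○
●○○●○
○●●○●
t=6: ●●●○○
○●●●○
●○●●○
●●○●○
●○○●○
○●●○●
t=7: ●●●○○
○●●●○
●○●●○
●●○○○
●○●○●
○●●●●
t=8: ○●●○○
●○●●○
○○●●○
●●○○○
●○●○●
○●●●●
t=9: ○●●○○
●●●●○
●●○●○
●○○○○
●○●○●
○●●●●
t=10: ●○○○○
●○●●○
●●○●○
●○○○○
●○●○●
○●●●●
t=11: ○●○○○
○○●●○
●●○●○
●○○○○
●○●○●
○●●●●
t=12: ●○●○○
○●●●○
●●○●○
●○○○○
●○●○●
○●●●●
t=13: ●○●○○
○●●●○
○●○●○
○●○○○
○○●○●
○●●●●
t=14: ●○●○○
○●●●○
○●○●○
○●○○○
○○●○○
○●●○○
t=15: ●○●○○
○●●●○
○○○●○
●○●○○
○●●○○
○●●○○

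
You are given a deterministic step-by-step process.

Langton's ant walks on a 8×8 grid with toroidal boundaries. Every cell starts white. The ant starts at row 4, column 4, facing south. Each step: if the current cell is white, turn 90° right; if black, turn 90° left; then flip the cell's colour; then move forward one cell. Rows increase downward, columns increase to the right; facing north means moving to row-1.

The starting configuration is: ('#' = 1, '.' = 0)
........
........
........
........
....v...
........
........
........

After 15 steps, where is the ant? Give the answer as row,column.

3,4

gen 0: ........
........
........
........
....v...
........
........
........
gen 1: ........
........
........
........
...<#...
........
........
........
gen 2: ........
........
........
...^....
...##...
........
........
........
gen 3: ........
........
........
...#>...
...##...
........
........
........
gen 4: ........
........
........
...##...
...#v...
........
........
........
gen 5: ........
........
........
...##...
...#.>..
........
........
........
gen 6: ........
........
........
...##...
...#.#..
.....v..
........
........
gen 7: ........
........
........
...##...
...#.#..
....<#..
........
........
gen 8: ........
........
........
...##...
...#^#..
....##..
........
........
gen 9: ........
........
........
...##...
...##>..
....##..
........
........
gen 10: ........
........
........
...##^..
...##...
....##..
........
........
gen 11: ........
........
........
...###>.
...##...
....##..
........
........
gen 12: ........
........
........
...####.
...##.v.
....##..
........
........
gen 13: ........
........
........
...####.
...##<#.
....##..
........
........
gen 14: ........
........
........
...##^#.
...####.
....##..
........
........
gen 15: ........
........
........
...#<.#.
...####.
....##..
........
........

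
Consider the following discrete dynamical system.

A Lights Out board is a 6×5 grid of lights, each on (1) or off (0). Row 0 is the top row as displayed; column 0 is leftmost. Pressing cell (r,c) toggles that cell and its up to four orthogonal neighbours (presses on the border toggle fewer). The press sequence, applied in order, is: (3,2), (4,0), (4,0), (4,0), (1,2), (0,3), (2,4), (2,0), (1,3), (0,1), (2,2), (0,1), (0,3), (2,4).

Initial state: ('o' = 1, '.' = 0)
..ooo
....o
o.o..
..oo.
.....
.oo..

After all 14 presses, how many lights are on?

step 0: ..ooo
....o
o.o..
..oo.
.....
.oo..
step 1: ..ooo
....o
o....
.o...
..o..
.oo..
step 2: ..ooo
....o
o....
oo...
ooo..
ooo..
step 3: ..ooo
....o
o....
.o...
..o..
.oo..
step 4: ..ooo
....o
o....
oo...
ooo..
ooo..
step 5: ...oo
.oooo
o.o..
oo...
ooo..
ooo..
step 6: ..o..
.oo.o
o.o..
oo...
ooo..
ooo..
step 7: ..o..
.oo..
o.ooo
oo..o
ooo..
ooo..
step 8: ..o..
ooo..
.oooo
.o..o
ooo..
ooo..
step 9: ..oo.
oo.oo
.oo.o
.o..o
ooo..
ooo..
step 10: oo.o.
o..oo
.oo.o
.o..o
ooo..
ooo..
step 11: oo.o.
o.ooo
...oo
.oo.o
ooo..
ooo..
step 12: ..oo.
ooooo
...oo
.oo.o
ooo..
ooo..
step 13: ....o
ooo.o
...oo
.oo.o
ooo..
ooo..
step 14: ....o
ooo..
.....
.oo..
ooo..
ooo..

12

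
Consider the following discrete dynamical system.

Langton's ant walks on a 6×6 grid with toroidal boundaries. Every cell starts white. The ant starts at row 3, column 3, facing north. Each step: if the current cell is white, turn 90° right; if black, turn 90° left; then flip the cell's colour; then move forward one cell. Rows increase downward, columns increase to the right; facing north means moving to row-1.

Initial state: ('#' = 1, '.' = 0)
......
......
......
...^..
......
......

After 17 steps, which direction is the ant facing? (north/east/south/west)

step 0: ......
......
......
...^..
......
......
step 1: ......
......
......
...#>.
......
......
step 2: ......
......
......
...##.
....v.
......
step 3: ......
......
......
...##.
...<#.
......
step 4: ......
......
......
...^#.
...##.
......
step 5: ......
......
......
..<.#.
...##.
......
step 6: ......
......
..^...
..#.#.
...##.
......
step 7: ......
......
..#>..
..#.#.
...##.
......
step 8: ......
......
..##..
..#v#.
...##.
......
step 9: ......
......
..##..
..<##.
...##.
......
step 10: ......
......
..##..
...##.
..v##.
......
step 11: ......
......
..##..
...##.
.<###.
......
step 12: ......
......
..##..
.^.##.
.####.
......
step 13: ......
......
..##..
.#>##.
.####.
......
step 14: ......
......
..##..
.####.
.#v##.
......
step 15: ......
......
..##..
.####.
.#.>#.
......
step 16: ......
......
..##..
.##^#.
.#..#.
......
step 17: ......
......
..##..
.#<.#.
.#..#.
......

west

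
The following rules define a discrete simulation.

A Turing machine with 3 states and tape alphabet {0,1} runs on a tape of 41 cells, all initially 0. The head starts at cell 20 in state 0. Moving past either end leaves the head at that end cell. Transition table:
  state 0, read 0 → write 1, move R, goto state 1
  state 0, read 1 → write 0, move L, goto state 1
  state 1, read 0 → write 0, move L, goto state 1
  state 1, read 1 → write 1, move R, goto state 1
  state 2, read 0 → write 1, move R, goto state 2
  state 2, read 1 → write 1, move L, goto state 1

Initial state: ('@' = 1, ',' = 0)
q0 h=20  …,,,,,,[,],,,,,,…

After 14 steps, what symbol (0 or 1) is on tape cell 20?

0) q0 h=20  …,,,,,,[,],,,,,,…
1) q1 h=21  …,,,,,@[,],,,,,,…
2) q1 h=20  …,,,,,,[@],,,,,,…
3) q1 h=21  …,,,,,@[,],,,,,,…
4) q1 h=20  …,,,,,,[@],,,,,,…
5) q1 h=21  …,,,,,@[,],,,,,,…
6) q1 h=20  …,,,,,,[@],,,,,,…
7) q1 h=21  …,,,,,@[,],,,,,,…
8) q1 h=20  …,,,,,,[@],,,,,,…
9) q1 h=21  …,,,,,@[,],,,,,,…
10) q1 h=20  …,,,,,,[@],,,,,,…
11) q1 h=21  …,,,,,@[,],,,,,,…
12) q1 h=20  …,,,,,,[@],,,,,,…
13) q1 h=21  …,,,,,@[,],,,,,,…
14) q1 h=20  …,,,,,,[@],,,,,,…

1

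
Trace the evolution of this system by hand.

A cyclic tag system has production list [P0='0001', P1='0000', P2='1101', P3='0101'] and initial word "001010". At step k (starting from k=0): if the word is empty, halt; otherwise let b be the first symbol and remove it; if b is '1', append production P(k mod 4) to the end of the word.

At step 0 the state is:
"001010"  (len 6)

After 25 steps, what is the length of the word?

0) "001010"  (len 6)
1) "01010"  (len 5)
2) "1010"  (len 4)
3) "0101101"  (len 7)
4) "101101"  (len 6)
5) "011010001"  (len 9)
6) "11010001"  (len 8)
7) "10100011101"  (len 11)
8) "01000111010101"  (len 14)
9) "1000111010101"  (len 13)
10) "0001110101010000"  (len 16)
11) "001110101010000"  (len 15)
12) "01110101010000"  (len 14)
13) "1110101010000"  (len 13)
14) "1101010100000000"  (len 16)
15) "1010101000000001101"  (len 19)
16) "0101010000000011010101"  (len 22)
17) "101010000000011010101"  (len 21)
18) "010100000000110101010000"  (len 24)
19) "10100000000110101010000"  (len 23)
20) "01000000001101010100000101"  (len 26)
21) "1000000001101010100000101"  (len 25)
22) "0000000011010101000001010000"  (len 28)
23) "000000011010101000001010000"  (len 27)
24) "00000011010101000001010000"  (len 26)
25) "0000011010101000001010000"  (len 25)

25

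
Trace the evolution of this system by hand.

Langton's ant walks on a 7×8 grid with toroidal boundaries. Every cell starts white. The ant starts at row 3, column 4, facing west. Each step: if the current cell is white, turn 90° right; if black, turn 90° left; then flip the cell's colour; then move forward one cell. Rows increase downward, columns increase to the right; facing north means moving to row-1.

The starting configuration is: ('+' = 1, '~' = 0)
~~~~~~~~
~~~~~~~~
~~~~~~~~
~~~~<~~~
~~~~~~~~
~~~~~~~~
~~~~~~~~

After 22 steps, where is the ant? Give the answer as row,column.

6,5

[0] ~~~~~~~~
~~~~~~~~
~~~~~~~~
~~~~<~~~
~~~~~~~~
~~~~~~~~
~~~~~~~~
[1] ~~~~~~~~
~~~~~~~~
~~~~^~~~
~~~~+~~~
~~~~~~~~
~~~~~~~~
~~~~~~~~
[2] ~~~~~~~~
~~~~~~~~
~~~~+>~~
~~~~+~~~
~~~~~~~~
~~~~~~~~
~~~~~~~~
[3] ~~~~~~~~
~~~~~~~~
~~~~++~~
~~~~+v~~
~~~~~~~~
~~~~~~~~
~~~~~~~~
[4] ~~~~~~~~
~~~~~~~~
~~~~++~~
~~~~<+~~
~~~~~~~~
~~~~~~~~
~~~~~~~~
[5] ~~~~~~~~
~~~~~~~~
~~~~++~~
~~~~~+~~
~~~~v~~~
~~~~~~~~
~~~~~~~~
[6] ~~~~~~~~
~~~~~~~~
~~~~++~~
~~~~~+~~
~~~<+~~~
~~~~~~~~
~~~~~~~~
[7] ~~~~~~~~
~~~~~~~~
~~~~++~~
~~~^~+~~
~~~++~~~
~~~~~~~~
~~~~~~~~
[8] ~~~~~~~~
~~~~~~~~
~~~~++~~
~~~+>+~~
~~~++~~~
~~~~~~~~
~~~~~~~~
[9] ~~~~~~~~
~~~~~~~~
~~~~++~~
~~~+++~~
~~~+v~~~
~~~~~~~~
~~~~~~~~
[10] ~~~~~~~~
~~~~~~~~
~~~~++~~
~~~+++~~
~~~+~>~~
~~~~~~~~
~~~~~~~~
[11] ~~~~~~~~
~~~~~~~~
~~~~++~~
~~~+++~~
~~~+~+~~
~~~~~v~~
~~~~~~~~
[12] ~~~~~~~~
~~~~~~~~
~~~~++~~
~~~+++~~
~~~+~+~~
~~~~<+~~
~~~~~~~~
[13] ~~~~~~~~
~~~~~~~~
~~~~++~~
~~~+++~~
~~~+^+~~
~~~~++~~
~~~~~~~~
[14] ~~~~~~~~
~~~~~~~~
~~~~++~~
~~~+++~~
~~~++>~~
~~~~++~~
~~~~~~~~
[15] ~~~~~~~~
~~~~~~~~
~~~~++~~
~~~++^~~
~~~++~~~
~~~~++~~
~~~~~~~~
[16] ~~~~~~~~
~~~~~~~~
~~~~++~~
~~~+<~~~
~~~++~~~
~~~~++~~
~~~~~~~~
[17] ~~~~~~~~
~~~~~~~~
~~~~++~~
~~~+~~~~
~~~+v~~~
~~~~++~~
~~~~~~~~
[18] ~~~~~~~~
~~~~~~~~
~~~~++~~
~~~+~~~~
~~~+~>~~
~~~~++~~
~~~~~~~~
[19] ~~~~~~~~
~~~~~~~~
~~~~++~~
~~~+~~~~
~~~+~+~~
~~~~+v~~
~~~~~~~~
[20] ~~~~~~~~
~~~~~~~~
~~~~++~~
~~~+~~~~
~~~+~+~~
~~~~+~>~
~~~~~~~~
[21] ~~~~~~~~
~~~~~~~~
~~~~++~~
~~~+~~~~
~~~+~+~~
~~~~+~+~
~~~~~~v~
[22] ~~~~~~~~
~~~~~~~~
~~~~++~~
~~~+~~~~
~~~+~+~~
~~~~+~+~
~~~~~<+~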